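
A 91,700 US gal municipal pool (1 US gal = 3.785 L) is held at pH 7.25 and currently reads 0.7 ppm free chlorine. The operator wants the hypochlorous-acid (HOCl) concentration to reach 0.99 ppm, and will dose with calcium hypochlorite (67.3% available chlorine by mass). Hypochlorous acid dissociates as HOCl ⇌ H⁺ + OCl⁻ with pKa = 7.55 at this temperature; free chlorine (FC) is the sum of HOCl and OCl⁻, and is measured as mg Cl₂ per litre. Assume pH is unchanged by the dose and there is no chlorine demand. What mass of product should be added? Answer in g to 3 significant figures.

Volume: 91,700 US gal × 3.785 L/gal = 347,084 L.
[OCl⁻]/[HOCl] = 10^(pH − pKa) = 10^(7.25 − 7.55) = 0.5012; fraction as HOCl = 1/(1 + 0.5012) = 0.6661.
Free chlorine required for 0.99 ppm HOCl: 0.99 / 0.6661 = 1.486 ppm.
FC to add: 1.486 − 0.7 = 0.7862 mg/L as Cl₂.
Cl₂ equivalent: 0.7862 mg/L × 347,084 L = 272.9 g.
Product at 67.3% available Cl: 272.9 / 0.673 = 405.5 g.

405 g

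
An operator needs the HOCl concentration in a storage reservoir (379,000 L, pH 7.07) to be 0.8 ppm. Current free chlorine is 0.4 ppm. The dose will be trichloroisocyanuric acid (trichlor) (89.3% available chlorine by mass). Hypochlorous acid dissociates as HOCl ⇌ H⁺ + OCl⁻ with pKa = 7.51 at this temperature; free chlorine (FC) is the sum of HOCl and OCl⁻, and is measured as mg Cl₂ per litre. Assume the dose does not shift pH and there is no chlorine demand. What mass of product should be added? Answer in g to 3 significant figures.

[OCl⁻]/[HOCl] = 10^(pH − pKa) = 10^(7.07 − 7.51) = 0.3631; fraction as HOCl = 1/(1 + 0.3631) = 0.7336.
Free chlorine required for 0.8 ppm HOCl: 0.8 / 0.7336 = 1.09 ppm.
FC to add: 1.09 − 0.4 = 0.6905 mg/L as Cl₂.
Cl₂ equivalent: 0.6905 mg/L × 379,000 L = 261.7 g.
Product at 89.3% available Cl: 261.7 / 0.893 = 293 g.

293 g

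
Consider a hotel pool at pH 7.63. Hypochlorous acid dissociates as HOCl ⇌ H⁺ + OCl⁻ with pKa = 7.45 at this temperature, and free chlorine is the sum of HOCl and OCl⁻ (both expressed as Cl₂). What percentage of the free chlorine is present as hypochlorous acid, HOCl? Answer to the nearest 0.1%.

39.8%

[OCl⁻]/[HOCl] = 10^(pH − pKa) = 10^(7.63 − 7.45) = 10^0.18 = 1.514.
Fraction as HOCl = 1 / (1 + 1.514) = 0.3978.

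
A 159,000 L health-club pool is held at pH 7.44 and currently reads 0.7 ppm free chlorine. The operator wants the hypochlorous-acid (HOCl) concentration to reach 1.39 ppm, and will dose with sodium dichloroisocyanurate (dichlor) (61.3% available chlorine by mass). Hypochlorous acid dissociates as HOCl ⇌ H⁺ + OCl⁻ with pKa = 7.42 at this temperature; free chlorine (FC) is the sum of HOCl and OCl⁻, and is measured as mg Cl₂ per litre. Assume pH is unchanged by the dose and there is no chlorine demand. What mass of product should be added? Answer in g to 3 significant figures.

557 g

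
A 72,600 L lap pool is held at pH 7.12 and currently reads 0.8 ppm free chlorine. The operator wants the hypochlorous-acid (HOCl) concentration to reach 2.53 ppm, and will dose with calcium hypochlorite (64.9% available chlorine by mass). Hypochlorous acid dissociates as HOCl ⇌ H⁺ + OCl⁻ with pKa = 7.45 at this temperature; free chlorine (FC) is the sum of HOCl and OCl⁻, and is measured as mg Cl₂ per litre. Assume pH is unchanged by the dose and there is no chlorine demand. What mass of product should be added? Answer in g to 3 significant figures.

[OCl⁻]/[HOCl] = 10^(pH − pKa) = 10^(7.12 − 7.45) = 0.4677; fraction as HOCl = 1/(1 + 0.4677) = 0.6813.
Free chlorine required for 2.53 ppm HOCl: 2.53 / 0.6813 = 3.713 ppm.
FC to add: 3.713 − 0.8 = 2.913 mg/L as Cl₂.
Cl₂ equivalent: 2.913 mg/L × 72,600 L = 211.5 g.
Product at 64.9% available Cl: 211.5 / 0.649 = 325.9 g.

326 g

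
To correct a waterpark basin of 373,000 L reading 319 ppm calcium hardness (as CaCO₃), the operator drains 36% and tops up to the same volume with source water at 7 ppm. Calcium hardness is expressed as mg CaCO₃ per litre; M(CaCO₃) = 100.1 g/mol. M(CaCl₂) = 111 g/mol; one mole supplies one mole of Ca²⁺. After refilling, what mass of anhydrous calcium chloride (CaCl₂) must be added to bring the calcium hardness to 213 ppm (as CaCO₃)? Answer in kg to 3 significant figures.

2.61 kg

After draining 36% and refilling: 319 × 0.64 + 7 × 0.36 = 206.68 ppm.
Deficit to target: 213 − 206.68 = 6.32 mg/L.
As CaCO₃: 6.32 mg/L × 373,000 L = 2357 g; ÷ 100.1 = 23.55 mol Ca²⁺.
Mass: 23.55 × 111 = 2614 g.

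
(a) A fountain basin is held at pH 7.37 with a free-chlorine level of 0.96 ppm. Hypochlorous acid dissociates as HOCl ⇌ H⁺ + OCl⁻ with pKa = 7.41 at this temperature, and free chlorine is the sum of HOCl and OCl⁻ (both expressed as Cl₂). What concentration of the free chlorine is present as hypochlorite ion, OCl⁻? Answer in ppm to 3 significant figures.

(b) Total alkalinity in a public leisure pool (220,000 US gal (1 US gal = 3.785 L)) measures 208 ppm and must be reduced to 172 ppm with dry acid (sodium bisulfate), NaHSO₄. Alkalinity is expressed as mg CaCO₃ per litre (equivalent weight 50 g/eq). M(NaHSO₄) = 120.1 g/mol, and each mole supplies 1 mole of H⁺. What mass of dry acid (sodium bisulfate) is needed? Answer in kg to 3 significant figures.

(a) 0.458 ppm; (b) 72.0 kg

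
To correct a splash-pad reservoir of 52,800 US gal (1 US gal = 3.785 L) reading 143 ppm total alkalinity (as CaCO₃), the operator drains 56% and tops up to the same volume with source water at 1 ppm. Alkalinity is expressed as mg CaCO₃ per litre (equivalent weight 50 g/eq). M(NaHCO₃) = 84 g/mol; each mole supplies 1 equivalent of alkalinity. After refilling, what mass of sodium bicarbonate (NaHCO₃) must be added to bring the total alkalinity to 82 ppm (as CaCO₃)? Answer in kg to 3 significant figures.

6.22 kg

Volume: 52,800 US gal × 3.785 L/gal = 199,848 L.
After draining 56% and refilling: 143 × 0.44 + 1 × 0.56 = 63.48 ppm.
Deficit to target: 82 − 63.48 = 18.52 mg/L.
As CaCO₃: 18.52 mg/L × 199,848 L = 3701 g; ÷ 50 g/eq ÷ 1 = 74.02 mol NaHCO₃.
Mass: 74.02 × 84 = 6218 g.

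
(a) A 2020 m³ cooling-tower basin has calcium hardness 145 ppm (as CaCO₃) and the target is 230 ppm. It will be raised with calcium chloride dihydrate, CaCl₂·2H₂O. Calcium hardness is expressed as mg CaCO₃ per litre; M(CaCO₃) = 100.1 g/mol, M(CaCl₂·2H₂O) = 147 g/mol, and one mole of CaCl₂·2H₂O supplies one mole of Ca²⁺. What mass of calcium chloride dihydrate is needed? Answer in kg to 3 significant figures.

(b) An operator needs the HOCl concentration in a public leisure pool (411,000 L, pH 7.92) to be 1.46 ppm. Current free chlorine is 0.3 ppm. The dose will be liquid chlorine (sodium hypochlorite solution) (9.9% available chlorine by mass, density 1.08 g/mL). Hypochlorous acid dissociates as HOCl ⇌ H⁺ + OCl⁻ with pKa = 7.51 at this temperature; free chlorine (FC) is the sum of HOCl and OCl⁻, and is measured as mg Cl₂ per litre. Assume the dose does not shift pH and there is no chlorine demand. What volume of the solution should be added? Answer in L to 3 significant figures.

(a) 252 kg; (b) 18.9 L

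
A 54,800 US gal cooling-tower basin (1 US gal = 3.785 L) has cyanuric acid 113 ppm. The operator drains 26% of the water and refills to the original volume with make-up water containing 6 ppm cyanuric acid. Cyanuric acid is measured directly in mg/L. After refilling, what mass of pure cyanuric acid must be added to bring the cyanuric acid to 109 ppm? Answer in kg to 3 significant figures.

Volume: 54,800 US gal × 3.785 L/gal = 207,418 L.
After draining 26% and refilling: 113 × 0.74 + 6 × 0.26 = 85.18 ppm.
Deficit to target: 109 − 85.18 = 23.82 mg/L.
Mass: 23.82 mg/L × 207,418 L = 4941 g cyanuric acid.

4.94 kg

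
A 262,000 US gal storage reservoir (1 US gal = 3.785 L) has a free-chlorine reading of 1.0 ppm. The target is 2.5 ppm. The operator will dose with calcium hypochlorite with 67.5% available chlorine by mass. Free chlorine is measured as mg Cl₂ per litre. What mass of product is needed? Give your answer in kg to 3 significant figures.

2.20 kg

Volume: 262,000 US gal × 3.785 L/gal = 991,670 L.
Chlorine deficit: 2.5 − 1.0 = 1.5 ppm = 1.5 mg/L as Cl₂.
Cl₂ equivalent needed: 1.5 mg/L × 991,670 L = 1,488,000 mg = 1488 g.
Product at 67.5% available chlorine: 1488 / 0.675 = 2204 g.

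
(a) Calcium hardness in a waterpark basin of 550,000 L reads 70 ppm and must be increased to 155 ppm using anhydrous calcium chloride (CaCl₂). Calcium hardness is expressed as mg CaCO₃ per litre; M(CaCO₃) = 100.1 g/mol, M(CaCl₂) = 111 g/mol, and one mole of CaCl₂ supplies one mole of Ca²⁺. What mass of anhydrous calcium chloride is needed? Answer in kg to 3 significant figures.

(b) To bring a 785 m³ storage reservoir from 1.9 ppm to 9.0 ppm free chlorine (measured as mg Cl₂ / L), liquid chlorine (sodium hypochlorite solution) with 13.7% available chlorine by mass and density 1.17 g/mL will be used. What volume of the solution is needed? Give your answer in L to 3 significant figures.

(a) 51.8 kg; (b) 34.8 L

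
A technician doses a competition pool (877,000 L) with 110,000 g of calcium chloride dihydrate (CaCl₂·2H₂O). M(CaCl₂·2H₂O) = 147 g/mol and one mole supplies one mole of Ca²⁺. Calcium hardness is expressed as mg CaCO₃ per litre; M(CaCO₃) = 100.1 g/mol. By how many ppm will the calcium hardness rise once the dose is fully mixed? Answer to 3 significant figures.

Moles of Ca²⁺: 110,000 g ÷ 147 g/mol = 748.3 mol.
As CaCO₃: 748.3 mol × 100.1 g/mol = 74,900 g.
Rise: 74,900 g / 877,000 L × 1000 = 85.41 mg/L.

85.4 ppm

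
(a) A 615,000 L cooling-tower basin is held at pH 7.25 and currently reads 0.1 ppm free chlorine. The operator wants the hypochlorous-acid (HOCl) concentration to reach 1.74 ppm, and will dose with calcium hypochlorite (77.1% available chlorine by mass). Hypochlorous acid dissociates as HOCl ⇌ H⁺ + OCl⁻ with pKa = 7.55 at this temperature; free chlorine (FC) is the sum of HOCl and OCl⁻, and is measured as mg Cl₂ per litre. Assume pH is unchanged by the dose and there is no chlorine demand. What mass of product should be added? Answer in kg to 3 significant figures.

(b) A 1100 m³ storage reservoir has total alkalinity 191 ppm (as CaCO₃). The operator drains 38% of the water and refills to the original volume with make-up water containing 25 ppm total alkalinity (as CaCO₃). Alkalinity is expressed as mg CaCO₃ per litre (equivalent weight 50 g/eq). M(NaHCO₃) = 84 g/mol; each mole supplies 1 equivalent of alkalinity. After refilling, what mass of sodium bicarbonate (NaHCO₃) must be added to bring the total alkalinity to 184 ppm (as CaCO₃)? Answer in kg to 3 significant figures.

(a) 2.00 kg; (b) 104 kg

(a) [OCl⁻]/[HOCl] = 10^(pH − pKa) = 10^(7.25 − 7.55) = 0.5012; fraction as HOCl = 1/(1 + 0.5012) = 0.6661.
(a) Free chlorine required for 1.74 ppm HOCl: 1.74 / 0.6661 = 2.612 ppm.
(a) FC to add: 2.612 − 0.1 = 2.512 mg/L as Cl₂.
(a) Cl₂ equivalent: 2.512 mg/L × 615,000 L = 1545 g.
(a) Product at 77.1% available Cl: 1545 / 0.771 = 2004 g.

(b) Volume: 1100 m³ = 1,100,000 L.
(b) After draining 38% and refilling: 191 × 0.62 + 25 × 0.38 = 127.92 ppm.
(b) Deficit to target: 184 − 127.92 = 56.08 mg/L.
(b) As CaCO₃: 56.08 mg/L × 1,100,000 L = 61,690 g; ÷ 50 g/eq ÷ 1 = 1234 mol NaHCO₃.
(b) Mass: 1234 × 84 = 103,600 g.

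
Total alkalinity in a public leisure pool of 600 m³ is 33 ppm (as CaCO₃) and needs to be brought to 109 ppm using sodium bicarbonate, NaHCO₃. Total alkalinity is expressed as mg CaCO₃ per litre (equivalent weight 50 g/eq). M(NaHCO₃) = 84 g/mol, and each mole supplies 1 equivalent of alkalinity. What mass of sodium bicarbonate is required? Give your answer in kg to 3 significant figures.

76.6 kg

Volume: 600 m³ = 600,000 L.
Alkalinity to add: (109 − 33) = 76 mg/L as CaCO₃ × 600,000 L = 45,600 g as CaCO₃.
Equivalents: 45,600 g ÷ 50 g/eq = 912 eq.
NaHCO₃ supplies 1 eq per mole → 912 mol.
Mass: 912 mol × 84 g/mol = 76,610 g.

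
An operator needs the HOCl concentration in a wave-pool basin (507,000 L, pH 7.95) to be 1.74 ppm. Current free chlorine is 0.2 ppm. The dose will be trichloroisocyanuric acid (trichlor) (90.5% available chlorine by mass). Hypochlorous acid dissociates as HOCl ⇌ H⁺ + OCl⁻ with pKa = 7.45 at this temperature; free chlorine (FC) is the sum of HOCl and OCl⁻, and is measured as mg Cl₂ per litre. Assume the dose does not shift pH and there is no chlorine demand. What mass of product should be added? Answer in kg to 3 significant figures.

3.95 kg

[OCl⁻]/[HOCl] = 10^(pH − pKa) = 10^(7.95 − 7.45) = 3.162; fraction as HOCl = 1/(1 + 3.162) = 0.2403.
Free chlorine required for 1.74 ppm HOCl: 1.74 / 0.2403 = 7.242 ppm.
FC to add: 7.242 − 0.2 = 7.042 mg/L as Cl₂.
Cl₂ equivalent: 7.042 mg/L × 507,000 L = 3570 g.
Product at 90.5% available Cl: 3570 / 0.905 = 3945 g.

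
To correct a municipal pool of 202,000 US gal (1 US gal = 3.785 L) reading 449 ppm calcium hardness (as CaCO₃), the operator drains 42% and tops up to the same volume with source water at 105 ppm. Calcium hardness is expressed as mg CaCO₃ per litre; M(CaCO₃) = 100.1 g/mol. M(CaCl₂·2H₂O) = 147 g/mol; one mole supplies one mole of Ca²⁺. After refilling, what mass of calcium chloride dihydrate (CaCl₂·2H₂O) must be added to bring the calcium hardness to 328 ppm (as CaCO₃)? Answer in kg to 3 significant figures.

26.4 kg

Volume: 202,000 US gal × 3.785 L/gal = 764,570 L.
After draining 42% and refilling: 449 × 0.58 + 105 × 0.42 = 304.52 ppm.
Deficit to target: 328 − 304.52 = 23.48 mg/L.
As CaCO₃: 23.48 mg/L × 764,570 L = 17,950 g; ÷ 100.1 = 179.3 mol Ca²⁺.
Mass: 179.3 × 147 = 26,360 g.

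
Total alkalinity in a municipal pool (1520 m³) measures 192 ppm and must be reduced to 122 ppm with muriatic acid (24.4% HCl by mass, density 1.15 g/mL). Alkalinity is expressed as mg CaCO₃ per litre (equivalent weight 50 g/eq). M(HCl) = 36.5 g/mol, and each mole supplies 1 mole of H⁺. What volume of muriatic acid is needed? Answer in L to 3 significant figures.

277 L

Volume: 1520 m³ = 1,520,000 L.
Alkalinity to neutralize: (192 − 122) = 70 mg/L as CaCO₃ × 1,520,000 L = 106,400 g as CaCO₃.
Equivalents of H⁺ required: 106,400 ÷ 50 g/eq = 2128 eq = 2128 mol HCl.
Mass of HCl: 2128 × 36.5 = 77,670 g.
Mass of 24.4% solution: 77,670 / 0.244 = 318,300 g.
Volume: 318,300 g ÷ 1.15 g/mL = 276,800 mL.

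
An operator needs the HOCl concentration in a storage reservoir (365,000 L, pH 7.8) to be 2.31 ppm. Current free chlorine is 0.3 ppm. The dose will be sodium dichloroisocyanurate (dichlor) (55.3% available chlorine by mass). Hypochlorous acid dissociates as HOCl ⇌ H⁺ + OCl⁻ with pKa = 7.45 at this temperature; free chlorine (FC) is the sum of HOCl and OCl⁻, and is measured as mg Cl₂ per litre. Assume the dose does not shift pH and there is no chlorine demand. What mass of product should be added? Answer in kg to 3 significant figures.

[OCl⁻]/[HOCl] = 10^(pH − pKa) = 10^(7.8 − 7.45) = 2.239; fraction as HOCl = 1/(1 + 2.239) = 0.3088.
Free chlorine required for 2.31 ppm HOCl: 2.31 / 0.3088 = 7.481 ppm.
FC to add: 7.481 − 0.3 = 7.181 mg/L as Cl₂.
Cl₂ equivalent: 7.181 mg/L × 365,000 L = 2621 g.
Product at 55.3% available Cl: 2621 / 0.553 = 4740 g.

4.74 kg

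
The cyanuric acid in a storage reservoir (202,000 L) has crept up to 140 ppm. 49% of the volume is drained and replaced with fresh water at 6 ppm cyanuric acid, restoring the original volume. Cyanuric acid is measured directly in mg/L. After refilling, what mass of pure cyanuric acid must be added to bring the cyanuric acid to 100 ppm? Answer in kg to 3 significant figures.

5.18 kg

After draining 49% and refilling: 140 × 0.51 + 6 × 0.49 = 74.34 ppm.
Deficit to target: 100 − 74.34 = 25.66 mg/L.
Mass: 25.66 mg/L × 202,000 L = 5183 g cyanuric acid.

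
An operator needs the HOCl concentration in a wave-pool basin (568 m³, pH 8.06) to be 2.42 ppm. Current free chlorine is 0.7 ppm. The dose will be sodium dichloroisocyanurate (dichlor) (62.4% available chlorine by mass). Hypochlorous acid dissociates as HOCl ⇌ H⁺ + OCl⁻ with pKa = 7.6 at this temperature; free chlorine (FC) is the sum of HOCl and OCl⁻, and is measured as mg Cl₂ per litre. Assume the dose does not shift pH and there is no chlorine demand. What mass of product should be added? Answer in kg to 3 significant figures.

Volume: 568 m³ = 568,000 L.
[OCl⁻]/[HOCl] = 10^(pH − pKa) = 10^(8.06 − 7.6) = 2.884; fraction as HOCl = 1/(1 + 2.884) = 0.2575.
Free chlorine required for 2.42 ppm HOCl: 2.42 / 0.2575 = 9.399 ppm.
FC to add: 9.399 − 0.7 = 8.699 mg/L as Cl₂.
Cl₂ equivalent: 8.699 mg/L × 568,000 L = 4941 g.
Product at 62.4% available Cl: 4941 / 0.624 = 7919 g.

7.92 kg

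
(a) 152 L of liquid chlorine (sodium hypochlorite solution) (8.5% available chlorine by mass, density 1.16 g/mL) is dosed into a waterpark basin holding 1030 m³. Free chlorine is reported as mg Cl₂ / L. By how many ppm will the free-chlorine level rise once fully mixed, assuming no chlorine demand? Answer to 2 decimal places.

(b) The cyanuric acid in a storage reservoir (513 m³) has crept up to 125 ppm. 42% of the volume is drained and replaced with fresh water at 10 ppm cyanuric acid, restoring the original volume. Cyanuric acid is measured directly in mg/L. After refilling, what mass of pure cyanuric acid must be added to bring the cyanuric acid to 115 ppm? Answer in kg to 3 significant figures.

(a) 14.55 ppm; (b) 19.6 kg

(a) Volume: 1030 m³ = 1,030,000 L.
(a) Mass of solution: 152 L × 1000 mL/L × 1.16 g/mL = 176,300 g.
(a) Available chlorine delivered: 176,300 g × 0.085 = 14,990 g as Cl₂.
(a) Concentration rise: 14,990 g / 1,030,000 L = 14.55 mg/L = 14.55 ppm.

(b) Volume: 513 m³ = 513,000 L.
(b) After draining 42% and refilling: 125 × 0.58 + 10 × 0.42 = 76.7 ppm.
(b) Deficit to target: 115 − 76.7 = 38.3 mg/L.
(b) Mass: 38.3 mg/L × 513,000 L = 19,650 g cyanuric acid.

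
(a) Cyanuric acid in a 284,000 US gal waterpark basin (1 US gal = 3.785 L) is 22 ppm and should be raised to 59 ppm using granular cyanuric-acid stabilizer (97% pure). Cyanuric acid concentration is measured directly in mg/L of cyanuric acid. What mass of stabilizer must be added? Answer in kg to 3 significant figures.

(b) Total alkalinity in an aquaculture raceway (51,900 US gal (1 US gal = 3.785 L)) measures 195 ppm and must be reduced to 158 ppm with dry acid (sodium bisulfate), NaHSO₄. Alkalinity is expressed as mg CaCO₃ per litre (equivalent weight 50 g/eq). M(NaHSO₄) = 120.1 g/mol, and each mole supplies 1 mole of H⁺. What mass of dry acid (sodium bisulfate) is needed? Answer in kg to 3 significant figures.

(a) 41.0 kg; (b) 17.5 kg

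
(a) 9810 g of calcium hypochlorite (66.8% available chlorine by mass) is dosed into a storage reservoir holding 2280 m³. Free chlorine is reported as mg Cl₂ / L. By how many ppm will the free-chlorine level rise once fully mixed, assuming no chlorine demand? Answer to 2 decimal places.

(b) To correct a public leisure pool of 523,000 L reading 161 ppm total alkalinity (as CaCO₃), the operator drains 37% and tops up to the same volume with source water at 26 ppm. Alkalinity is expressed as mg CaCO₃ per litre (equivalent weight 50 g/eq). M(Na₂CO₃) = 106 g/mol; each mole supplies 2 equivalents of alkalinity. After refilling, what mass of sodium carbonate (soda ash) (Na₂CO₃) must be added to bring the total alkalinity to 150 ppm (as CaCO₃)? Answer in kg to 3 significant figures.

(a) 2.87 ppm; (b) 21.6 kg

(a) Volume: 2280 m³ = 2,280,000 L.
(a) Available chlorine delivered: 9810 g × 0.668 = 6553 g as Cl₂.
(a) Concentration rise: 6553 g / 2,280,000 L = 2.874 mg/L = 2.87 ppm.

(b) After draining 37% and refilling: 161 × 0.63 + 26 × 0.37 = 111.05 ppm.
(b) Deficit to target: 150 − 111.05 = 38.95 mg/L.
(b) As CaCO₃: 38.95 mg/L × 523,000 L = 20,370 g; ÷ 50 g/eq ÷ 2 = 203.7 mol Na₂CO₃.
(b) Mass: 203.7 × 106 = 21,590 g.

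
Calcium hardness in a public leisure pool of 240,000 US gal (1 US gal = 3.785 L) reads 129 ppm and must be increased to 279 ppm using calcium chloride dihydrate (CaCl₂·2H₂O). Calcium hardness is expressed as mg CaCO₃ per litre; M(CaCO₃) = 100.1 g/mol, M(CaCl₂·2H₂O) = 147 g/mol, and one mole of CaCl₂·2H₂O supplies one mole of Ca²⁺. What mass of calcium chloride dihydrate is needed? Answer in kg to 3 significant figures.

Volume: 240,000 US gal × 3.785 L/gal = 908,400 L.
Hardness to add: (279 − 129) = 150 mg/L as CaCO₃ × 908,400 L = 136,300 g as CaCO₃.
Moles of Ca²⁺ (1 mol Ca²⁺ ≡ 1 mol CaCO₃): 136,300 / 100.1 g/mol = 1361 mol.
Mass of CaCl₂·2H₂O: 1361 × 147 = 200,100 g.

200 kg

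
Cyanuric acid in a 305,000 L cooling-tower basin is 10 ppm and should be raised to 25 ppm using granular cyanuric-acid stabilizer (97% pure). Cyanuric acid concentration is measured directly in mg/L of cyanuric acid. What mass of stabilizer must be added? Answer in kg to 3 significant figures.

CYA to add: (25 − 10) = 15 mg/L × 305,000 L = 4575 g cyanuric acid.
At 97% purity: 4575 / 0.97 = 4716 g product.

4.72 kg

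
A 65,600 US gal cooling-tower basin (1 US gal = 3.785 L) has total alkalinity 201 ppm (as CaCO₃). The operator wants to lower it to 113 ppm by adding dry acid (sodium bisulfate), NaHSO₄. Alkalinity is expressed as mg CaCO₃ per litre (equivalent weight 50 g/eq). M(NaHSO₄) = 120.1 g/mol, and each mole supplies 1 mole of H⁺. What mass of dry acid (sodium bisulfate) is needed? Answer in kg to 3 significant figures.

52.5 kg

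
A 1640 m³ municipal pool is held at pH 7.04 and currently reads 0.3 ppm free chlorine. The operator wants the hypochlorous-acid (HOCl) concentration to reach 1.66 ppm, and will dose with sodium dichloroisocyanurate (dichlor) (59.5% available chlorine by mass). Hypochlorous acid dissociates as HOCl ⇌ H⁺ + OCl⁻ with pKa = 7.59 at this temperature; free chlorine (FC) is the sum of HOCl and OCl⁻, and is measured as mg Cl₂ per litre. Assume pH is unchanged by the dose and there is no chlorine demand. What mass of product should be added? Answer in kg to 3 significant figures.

5.04 kg

Volume: 1640 m³ = 1,640,000 L.
[OCl⁻]/[HOCl] = 10^(pH − pKa) = 10^(7.04 − 7.59) = 0.2818; fraction as HOCl = 1/(1 + 0.2818) = 0.7801.
Free chlorine required for 1.66 ppm HOCl: 1.66 / 0.7801 = 2.128 ppm.
FC to add: 2.128 − 0.3 = 1.828 mg/L as Cl₂.
Cl₂ equivalent: 1.828 mg/L × 1,640,000 L = 2998 g.
Product at 59.5% available Cl: 2998 / 0.595 = 5038 g.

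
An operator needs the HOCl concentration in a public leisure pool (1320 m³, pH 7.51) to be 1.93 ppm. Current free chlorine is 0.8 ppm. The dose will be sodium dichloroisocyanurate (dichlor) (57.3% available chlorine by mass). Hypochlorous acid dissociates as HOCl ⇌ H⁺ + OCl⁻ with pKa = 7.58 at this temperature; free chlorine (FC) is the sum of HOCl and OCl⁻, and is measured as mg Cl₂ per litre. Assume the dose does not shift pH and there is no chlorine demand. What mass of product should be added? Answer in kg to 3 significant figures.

6.39 kg

Volume: 1320 m³ = 1,320,000 L.
[OCl⁻]/[HOCl] = 10^(pH − pKa) = 10^(7.51 − 7.58) = 0.8511; fraction as HOCl = 1/(1 + 0.8511) = 0.5402.
Free chlorine required for 1.93 ppm HOCl: 1.93 / 0.5402 = 3.573 ppm.
FC to add: 3.573 − 0.8 = 2.773 mg/L as Cl₂.
Cl₂ equivalent: 2.773 mg/L × 1,320,000 L = 3660 g.
Product at 57.3% available Cl: 3660 / 0.573 = 6387 g.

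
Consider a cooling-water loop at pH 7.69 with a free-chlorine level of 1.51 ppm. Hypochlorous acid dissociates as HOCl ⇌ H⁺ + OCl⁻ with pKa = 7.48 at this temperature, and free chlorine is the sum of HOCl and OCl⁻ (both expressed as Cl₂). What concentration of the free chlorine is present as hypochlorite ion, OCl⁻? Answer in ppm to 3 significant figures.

0.934 ppm

[OCl⁻]/[HOCl] = 10^(pH − pKa) = 10^(7.69 − 7.48) = 10^0.21 = 1.622.
Fraction as HOCl = 1 / (1 + 1.622) = 0.3814.
OCl⁻ = (1 − 0.3814) × 1.51 ppm = 0.9341 ppm.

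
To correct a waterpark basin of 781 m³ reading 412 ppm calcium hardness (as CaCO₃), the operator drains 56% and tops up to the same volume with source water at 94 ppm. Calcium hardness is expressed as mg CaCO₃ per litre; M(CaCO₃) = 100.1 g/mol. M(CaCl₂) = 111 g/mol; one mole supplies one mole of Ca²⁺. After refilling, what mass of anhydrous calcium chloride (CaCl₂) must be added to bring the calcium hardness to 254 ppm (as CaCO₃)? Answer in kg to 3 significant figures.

17.4 kg

Volume: 781 m³ = 781,000 L.
After draining 56% and refilling: 412 × 0.44 + 94 × 0.56 = 233.92 ppm.
Deficit to target: 254 − 233.92 = 20.08 mg/L.
As CaCO₃: 20.08 mg/L × 781,000 L = 15,680 g; ÷ 100.1 = 156.7 mol Ca²⁺.
Mass: 156.7 × 111 = 17,390 g.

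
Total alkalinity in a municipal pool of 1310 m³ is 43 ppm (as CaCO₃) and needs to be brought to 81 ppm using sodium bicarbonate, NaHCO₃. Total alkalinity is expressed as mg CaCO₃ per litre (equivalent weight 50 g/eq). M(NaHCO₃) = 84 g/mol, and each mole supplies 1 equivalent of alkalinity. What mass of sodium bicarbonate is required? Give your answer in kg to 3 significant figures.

Volume: 1310 m³ = 1,310,000 L.
Alkalinity to add: (81 − 43) = 38 mg/L as CaCO₃ × 1,310,000 L = 49,780 g as CaCO₃.
Equivalents: 49,780 g ÷ 50 g/eq = 995.6 eq.
NaHCO₃ supplies 1 eq per mole → 995.6 mol.
Mass: 995.6 mol × 84 g/mol = 83,630 g.

83.6 kg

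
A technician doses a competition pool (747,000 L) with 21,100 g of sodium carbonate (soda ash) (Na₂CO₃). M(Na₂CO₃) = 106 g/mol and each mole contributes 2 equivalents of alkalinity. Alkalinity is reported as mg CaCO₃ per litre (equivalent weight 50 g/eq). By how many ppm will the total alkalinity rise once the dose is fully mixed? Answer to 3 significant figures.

Moles of Na₂CO₃: 21,100 g ÷ 106 g/mol = 199.1 mol → 398.1 eq of alkalinity.
As CaCO₃: 398.1 eq × 50 g/eq = 19,910 g.
Rise: 19,910 g / 747,000 L × 1000 = 26.65 mg/L.

26.6 ppm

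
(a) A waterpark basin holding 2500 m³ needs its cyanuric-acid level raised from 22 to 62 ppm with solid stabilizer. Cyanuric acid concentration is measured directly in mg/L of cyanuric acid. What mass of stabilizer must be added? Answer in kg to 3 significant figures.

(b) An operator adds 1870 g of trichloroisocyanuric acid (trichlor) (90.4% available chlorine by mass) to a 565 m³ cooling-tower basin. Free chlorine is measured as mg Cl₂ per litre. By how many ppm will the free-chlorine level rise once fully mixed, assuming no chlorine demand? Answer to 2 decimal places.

(a) Volume: 2500 m³ = 2,500,000 L.
(a) CYA to add: (62 − 22) = 40 mg/L × 2,500,000 L = 100,000 g cyanuric acid.

(b) Volume: 565 m³ = 565,000 L.
(b) Available chlorine delivered: 1870 g × 0.904 = 1690 g as Cl₂.
(b) Concentration rise: 1690 g / 565,000 L = 2.992 mg/L = 2.99 ppm.

(a) 100 kg; (b) 2.99 ppm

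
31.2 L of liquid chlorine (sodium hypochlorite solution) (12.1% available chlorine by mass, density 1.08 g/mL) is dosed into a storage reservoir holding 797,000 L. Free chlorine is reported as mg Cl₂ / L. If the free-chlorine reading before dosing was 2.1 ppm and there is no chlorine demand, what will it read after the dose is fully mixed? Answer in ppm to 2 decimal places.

Mass of solution: 31.2 L × 1000 mL/L × 1.08 g/mL = 33,700 g.
Available chlorine delivered: 33,700 g × 0.121 = 4077 g as Cl₂.
Concentration rise: 4077 g / 797,000 L = 5.116 mg/L = 5.12 ppm.
Final FC: 2.1 + 5.12 = 7.22 ppm.

7.22 ppm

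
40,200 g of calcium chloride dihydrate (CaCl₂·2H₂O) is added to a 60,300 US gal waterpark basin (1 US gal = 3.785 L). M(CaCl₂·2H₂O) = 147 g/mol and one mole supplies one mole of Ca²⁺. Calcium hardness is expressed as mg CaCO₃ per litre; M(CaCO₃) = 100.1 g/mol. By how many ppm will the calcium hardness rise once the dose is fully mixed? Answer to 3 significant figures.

Volume: 60,300 US gal × 3.785 L/gal = 228,236 L.
Moles of Ca²⁺: 40,200 g ÷ 147 g/mol = 273.5 mol.
As CaCO₃: 273.5 mol × 100.1 g/mol = 27,370 g.
Rise: 27,370 g / 228,236 L × 1000 = 119.9 mg/L.

120 ppm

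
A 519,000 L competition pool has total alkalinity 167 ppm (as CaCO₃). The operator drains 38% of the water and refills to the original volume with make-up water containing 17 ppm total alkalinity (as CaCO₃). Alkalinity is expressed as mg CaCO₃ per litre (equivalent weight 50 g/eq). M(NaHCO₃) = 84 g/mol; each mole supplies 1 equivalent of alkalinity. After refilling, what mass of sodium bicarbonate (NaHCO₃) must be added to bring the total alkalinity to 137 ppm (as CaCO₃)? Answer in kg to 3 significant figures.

23.5 kg

After draining 38% and refilling: 167 × 0.62 + 17 × 0.38 = 110 ppm.
Deficit to target: 137 − 110 = 27 mg/L.
As CaCO₃: 27 mg/L × 519,000 L = 14,010 g; ÷ 50 g/eq ÷ 1 = 280.3 mol NaHCO₃.
Mass: 280.3 × 84 = 23,540 g.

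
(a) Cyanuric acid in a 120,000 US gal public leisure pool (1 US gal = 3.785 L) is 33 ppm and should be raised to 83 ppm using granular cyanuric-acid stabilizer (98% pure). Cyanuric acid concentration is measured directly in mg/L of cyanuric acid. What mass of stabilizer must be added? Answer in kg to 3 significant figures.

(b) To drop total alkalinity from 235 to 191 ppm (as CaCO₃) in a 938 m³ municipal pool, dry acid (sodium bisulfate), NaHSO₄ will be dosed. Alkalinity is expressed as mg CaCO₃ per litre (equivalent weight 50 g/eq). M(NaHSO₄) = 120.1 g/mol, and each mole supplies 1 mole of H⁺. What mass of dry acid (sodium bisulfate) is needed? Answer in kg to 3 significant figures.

(a) 23.2 kg; (b) 99.1 kg

(a) Volume: 120,000 US gal × 3.785 L/gal = 454,200 L.
(a) CYA to add: (83 − 33) = 50 mg/L × 454,200 L = 22,710 g cyanuric acid.
(a) At 98% purity: 22,710 / 0.98 = 23,170 g product.

(b) Volume: 938 m³ = 938,000 L.
(b) Alkalinity to neutralize: (235 − 191) = 44 mg/L as CaCO₃ × 938,000 L = 41,270 g as CaCO₃.
(b) Equivalents of H⁺ required: 41,270 ÷ 50 g/eq = 825.4 eq = 825.4 mol NaHSO₄.
(b) Mass of NaHSO₄: 825.4 × 120.1 = 99,140 g.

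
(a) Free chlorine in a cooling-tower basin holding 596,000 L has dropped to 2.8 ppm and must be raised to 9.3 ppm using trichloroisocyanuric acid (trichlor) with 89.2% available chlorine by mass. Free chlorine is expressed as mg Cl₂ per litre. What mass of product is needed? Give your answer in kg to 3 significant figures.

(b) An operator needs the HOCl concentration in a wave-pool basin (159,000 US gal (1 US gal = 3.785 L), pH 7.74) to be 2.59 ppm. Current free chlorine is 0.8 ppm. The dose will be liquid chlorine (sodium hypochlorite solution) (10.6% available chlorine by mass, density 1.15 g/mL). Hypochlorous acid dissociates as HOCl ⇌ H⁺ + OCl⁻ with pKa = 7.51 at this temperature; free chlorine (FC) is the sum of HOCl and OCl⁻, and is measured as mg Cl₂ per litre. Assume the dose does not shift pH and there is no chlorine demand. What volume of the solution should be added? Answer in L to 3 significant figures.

(a) Chlorine deficit: 9.3 − 2.8 = 6.5 ppm = 6.5 mg/L as Cl₂.
(a) Cl₂ equivalent needed: 6.5 mg/L × 596,000 L = 3,874,000 mg = 3874 g.
(a) Product at 89.2% available chlorine: 3874 / 0.892 = 4343 g.

(b) Volume: 159,000 US gal × 3.785 L/gal = 601,815 L.
(b) [OCl⁻]/[HOCl] = 10^(pH − pKa) = 10^(7.74 − 7.51) = 1.698; fraction as HOCl = 1/(1 + 1.698) = 0.3706.
(b) Free chlorine required for 2.59 ppm HOCl: 2.59 / 0.3706 = 6.988 ppm.
(b) FC to add: 6.988 − 0.8 = 6.188 mg/L as Cl₂.
(b) Cl₂ equivalent: 6.188 mg/L × 601,815 L = 3724 g.
(b) Product at 10.6% available Cl: 3724 / 0.106 = 35,130 g.
(b) Volume: 35,130 g ÷ 1.15 g/mL = 30,550 mL.

(a) 4.34 kg; (b) 30.6 L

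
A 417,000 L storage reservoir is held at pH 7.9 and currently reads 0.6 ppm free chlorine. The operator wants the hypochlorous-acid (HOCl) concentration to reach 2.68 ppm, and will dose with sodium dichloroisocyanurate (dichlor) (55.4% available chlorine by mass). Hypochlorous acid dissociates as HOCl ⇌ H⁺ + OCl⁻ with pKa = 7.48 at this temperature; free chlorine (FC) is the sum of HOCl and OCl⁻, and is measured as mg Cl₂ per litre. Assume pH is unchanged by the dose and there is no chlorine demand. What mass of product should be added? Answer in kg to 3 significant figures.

6.87 kg

[OCl⁻]/[HOCl] = 10^(pH − pKa) = 10^(7.9 − 7.48) = 2.63; fraction as HOCl = 1/(1 + 2.63) = 0.2755.
Free chlorine required for 2.68 ppm HOCl: 2.68 / 0.2755 = 9.729 ppm.
FC to add: 9.729 − 0.6 = 9.129 mg/L as Cl₂.
Cl₂ equivalent: 9.129 mg/L × 417,000 L = 3807 g.
Product at 55.4% available Cl: 3807 / 0.554 = 6872 g.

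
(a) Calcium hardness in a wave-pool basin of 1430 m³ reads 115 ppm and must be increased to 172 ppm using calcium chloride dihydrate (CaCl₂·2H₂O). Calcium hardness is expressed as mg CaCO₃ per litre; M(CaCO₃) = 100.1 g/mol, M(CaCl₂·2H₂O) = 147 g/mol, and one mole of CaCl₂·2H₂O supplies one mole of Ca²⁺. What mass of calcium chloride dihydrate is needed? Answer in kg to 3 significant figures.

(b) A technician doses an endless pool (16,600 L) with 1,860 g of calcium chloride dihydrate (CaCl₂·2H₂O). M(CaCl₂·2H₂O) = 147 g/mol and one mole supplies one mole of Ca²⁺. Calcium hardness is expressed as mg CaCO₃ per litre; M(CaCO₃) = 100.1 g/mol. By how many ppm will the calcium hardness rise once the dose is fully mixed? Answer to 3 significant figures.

(a) Volume: 1430 m³ = 1,430,000 L.
(a) Hardness to add: (172 − 115) = 57 mg/L as CaCO₃ × 1,430,000 L = 81,510 g as CaCO₃.
(a) Moles of Ca²⁺ (1 mol Ca²⁺ ≡ 1 mol CaCO₃): 81,510 / 100.1 g/mol = 814.3 mol.
(a) Mass of CaCl₂·2H₂O: 814.3 × 147 = 119,700 g.

(b) Moles of Ca²⁺: 1,860 g ÷ 147 g/mol = 12.65 mol.
(b) As CaCO₃: 12.65 mol × 100.1 g/mol = 1267 g.
(b) Rise: 1267 g / 16,600 L × 1000 = 76.3 mg/L.

(a) 120 kg; (b) 76.3 ppm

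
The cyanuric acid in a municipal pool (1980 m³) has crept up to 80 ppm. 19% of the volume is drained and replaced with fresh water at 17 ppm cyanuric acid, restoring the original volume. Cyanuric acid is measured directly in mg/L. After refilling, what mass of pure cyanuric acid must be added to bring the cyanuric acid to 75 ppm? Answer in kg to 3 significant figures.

Volume: 1980 m³ = 1,980,000 L.
After draining 19% and refilling: 80 × 0.81 + 17 × 0.19 = 68.03 ppm.
Deficit to target: 75 − 68.03 = 6.97 mg/L.
Mass: 6.97 mg/L × 1,980,000 L = 13,800 g cyanuric acid.

13.8 kg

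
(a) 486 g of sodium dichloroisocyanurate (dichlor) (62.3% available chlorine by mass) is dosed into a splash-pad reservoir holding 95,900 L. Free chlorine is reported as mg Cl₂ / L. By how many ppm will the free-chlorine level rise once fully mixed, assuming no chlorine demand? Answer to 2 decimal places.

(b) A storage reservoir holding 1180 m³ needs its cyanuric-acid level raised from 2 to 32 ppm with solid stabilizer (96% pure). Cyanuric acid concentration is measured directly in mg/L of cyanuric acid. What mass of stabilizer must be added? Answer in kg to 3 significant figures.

(a) Available chlorine delivered: 486 g × 0.623 = 302.8 g as Cl₂.
(a) Concentration rise: 302.8 g / 95,900 L = 3.157 mg/L = 3.16 ppm.

(b) Volume: 1180 m³ = 1,180,000 L.
(b) CYA to add: (32 − 2) = 30 mg/L × 1,180,000 L = 35,400 g cyanuric acid.
(b) At 96% purity: 35,400 / 0.96 = 36,880 g product.

(a) 3.16 ppm; (b) 36.9 kg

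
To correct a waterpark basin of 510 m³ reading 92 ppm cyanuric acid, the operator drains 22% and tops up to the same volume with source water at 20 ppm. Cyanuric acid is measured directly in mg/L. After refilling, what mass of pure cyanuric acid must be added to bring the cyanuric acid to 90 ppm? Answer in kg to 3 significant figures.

7.06 kg

Volume: 510 m³ = 510,000 L.
After draining 22% and refilling: 92 × 0.78 + 20 × 0.22 = 76.16 ppm.
Deficit to target: 90 − 76.16 = 13.84 mg/L.
Mass: 13.84 mg/L × 510,000 L = 7058 g cyanuric acid.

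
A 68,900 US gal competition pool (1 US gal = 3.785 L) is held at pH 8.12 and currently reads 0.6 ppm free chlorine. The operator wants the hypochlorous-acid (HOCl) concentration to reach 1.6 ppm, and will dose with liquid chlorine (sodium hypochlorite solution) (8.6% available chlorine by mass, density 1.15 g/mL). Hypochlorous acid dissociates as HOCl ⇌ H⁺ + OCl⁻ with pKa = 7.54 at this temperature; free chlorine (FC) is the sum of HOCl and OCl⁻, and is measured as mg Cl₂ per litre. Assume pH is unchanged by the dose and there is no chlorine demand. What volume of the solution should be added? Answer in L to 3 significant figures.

18.7 L

Volume: 68,900 US gal × 3.785 L/gal = 260,786 L.
[OCl⁻]/[HOCl] = 10^(pH − pKa) = 10^(8.12 − 7.54) = 3.802; fraction as HOCl = 1/(1 + 3.802) = 0.2083.
Free chlorine required for 1.6 ppm HOCl: 1.6 / 0.2083 = 7.683 ppm.
FC to add: 7.683 − 0.6 = 7.083 mg/L as Cl₂.
Cl₂ equivalent: 7.083 mg/L × 260,786 L = 1847 g.
Product at 8.6% available Cl: 1847 / 0.086 = 21,480 g.
Volume: 21,480 g ÷ 1.15 g/mL = 18,680 mL.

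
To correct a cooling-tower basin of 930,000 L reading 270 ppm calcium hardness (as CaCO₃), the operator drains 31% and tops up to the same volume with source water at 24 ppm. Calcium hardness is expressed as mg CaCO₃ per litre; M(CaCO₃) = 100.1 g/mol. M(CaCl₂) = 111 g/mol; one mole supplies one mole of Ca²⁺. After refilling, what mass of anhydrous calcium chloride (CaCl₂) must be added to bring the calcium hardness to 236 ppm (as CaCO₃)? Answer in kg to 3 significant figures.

43.6 kg

After draining 31% and refilling: 270 × 0.69 + 24 × 0.31 = 193.74 ppm.
Deficit to target: 236 − 193.74 = 42.26 mg/L.
As CaCO₃: 42.26 mg/L × 930,000 L = 39,300 g; ÷ 100.1 = 392.6 mol Ca²⁺.
Mass: 392.6 × 111 = 43,580 g.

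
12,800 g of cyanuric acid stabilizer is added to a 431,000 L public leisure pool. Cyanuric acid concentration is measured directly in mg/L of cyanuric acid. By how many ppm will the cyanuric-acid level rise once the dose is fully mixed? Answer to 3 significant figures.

Rise: 12,800 g / 431,000 L × 1000 = 29.7 mg/L.

29.7 ppm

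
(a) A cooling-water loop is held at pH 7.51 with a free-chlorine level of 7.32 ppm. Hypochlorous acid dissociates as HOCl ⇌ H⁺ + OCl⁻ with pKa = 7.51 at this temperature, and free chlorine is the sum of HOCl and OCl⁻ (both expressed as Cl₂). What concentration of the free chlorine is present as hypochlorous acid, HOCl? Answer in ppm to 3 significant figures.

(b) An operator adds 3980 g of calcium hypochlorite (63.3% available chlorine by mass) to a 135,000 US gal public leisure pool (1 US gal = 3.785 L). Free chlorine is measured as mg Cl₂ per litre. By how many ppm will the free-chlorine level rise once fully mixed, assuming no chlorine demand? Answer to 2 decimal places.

(a) 3.66 ppm; (b) 4.93 ppm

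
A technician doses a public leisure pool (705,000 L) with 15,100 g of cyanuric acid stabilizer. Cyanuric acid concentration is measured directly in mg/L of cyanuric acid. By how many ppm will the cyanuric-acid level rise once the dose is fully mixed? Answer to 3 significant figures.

Rise: 15,100 g / 705,000 L × 1000 = 21.42 mg/L.

21.4 ppm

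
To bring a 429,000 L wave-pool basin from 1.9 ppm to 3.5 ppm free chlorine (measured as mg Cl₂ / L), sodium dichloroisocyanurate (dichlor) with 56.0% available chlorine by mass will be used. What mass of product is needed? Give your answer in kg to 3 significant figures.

Chlorine deficit: 3.5 − 1.9 = 1.6 ppm = 1.6 mg/L as Cl₂.
Cl₂ equivalent needed: 1.6 mg/L × 429,000 L = 686,400 mg = 686.4 g.
Product at 56.0% available chlorine: 686.4 / 0.56 = 1226 g.

1.23 kg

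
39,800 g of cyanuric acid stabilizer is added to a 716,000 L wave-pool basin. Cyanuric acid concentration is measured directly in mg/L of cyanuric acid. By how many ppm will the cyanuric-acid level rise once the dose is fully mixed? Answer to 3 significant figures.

55.6 ppm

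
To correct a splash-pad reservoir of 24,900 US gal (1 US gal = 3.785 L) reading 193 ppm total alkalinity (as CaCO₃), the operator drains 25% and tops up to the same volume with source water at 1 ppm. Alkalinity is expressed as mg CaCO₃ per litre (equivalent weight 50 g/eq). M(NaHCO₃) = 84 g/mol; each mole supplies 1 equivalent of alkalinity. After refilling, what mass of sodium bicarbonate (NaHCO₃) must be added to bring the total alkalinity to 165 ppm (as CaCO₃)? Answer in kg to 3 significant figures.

3.17 kg

Volume: 24,900 US gal × 3.785 L/gal = 94,246 L.
After draining 25% and refilling: 193 × 0.75 + 1 × 0.25 = 145 ppm.
Deficit to target: 165 − 145 = 20 mg/L.
As CaCO₃: 20 mg/L × 94,246 L = 1885 g; ÷ 50 g/eq ÷ 1 = 37.7 mol NaHCO₃.
Mass: 37.7 × 84 = 3167 g.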